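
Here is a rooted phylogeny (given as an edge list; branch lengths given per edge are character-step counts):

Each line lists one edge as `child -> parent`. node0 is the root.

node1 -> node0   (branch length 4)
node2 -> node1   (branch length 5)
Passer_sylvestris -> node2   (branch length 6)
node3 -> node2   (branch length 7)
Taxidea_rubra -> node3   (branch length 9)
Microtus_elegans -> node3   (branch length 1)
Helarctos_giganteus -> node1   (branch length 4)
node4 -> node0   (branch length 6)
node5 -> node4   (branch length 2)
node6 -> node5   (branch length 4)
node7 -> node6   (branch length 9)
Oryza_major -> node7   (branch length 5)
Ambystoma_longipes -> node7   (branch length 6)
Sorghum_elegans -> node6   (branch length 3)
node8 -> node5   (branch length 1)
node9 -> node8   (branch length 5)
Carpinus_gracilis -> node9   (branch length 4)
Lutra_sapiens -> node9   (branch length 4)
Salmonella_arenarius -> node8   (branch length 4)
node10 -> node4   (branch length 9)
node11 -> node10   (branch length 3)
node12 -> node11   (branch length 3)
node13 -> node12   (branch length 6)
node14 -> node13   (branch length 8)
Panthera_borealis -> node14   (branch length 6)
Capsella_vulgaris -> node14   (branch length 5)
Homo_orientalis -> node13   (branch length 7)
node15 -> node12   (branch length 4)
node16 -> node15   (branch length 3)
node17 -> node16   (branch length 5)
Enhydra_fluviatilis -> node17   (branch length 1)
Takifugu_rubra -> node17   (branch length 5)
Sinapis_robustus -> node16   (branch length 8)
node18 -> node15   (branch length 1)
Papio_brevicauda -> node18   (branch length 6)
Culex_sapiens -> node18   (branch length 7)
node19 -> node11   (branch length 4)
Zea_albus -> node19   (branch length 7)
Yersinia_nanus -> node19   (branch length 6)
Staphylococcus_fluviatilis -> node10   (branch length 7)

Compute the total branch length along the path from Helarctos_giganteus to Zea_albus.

37

The path runs Helarctos_giganteus → … → MRCA → … → Zea_albus; the MRCA is the root of the tree.
Branch lengths along that path: 4 + 4 + 6 + 9 + 3 + 4 + 7 = 37.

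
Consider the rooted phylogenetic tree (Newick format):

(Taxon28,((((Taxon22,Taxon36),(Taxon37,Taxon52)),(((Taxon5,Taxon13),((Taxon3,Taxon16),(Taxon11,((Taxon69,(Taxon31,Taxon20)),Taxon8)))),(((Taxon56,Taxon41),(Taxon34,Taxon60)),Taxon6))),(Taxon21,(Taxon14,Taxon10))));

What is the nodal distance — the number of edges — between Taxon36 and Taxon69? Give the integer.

The MRCA of Taxon36 and Taxon69 is the node subtending (((Taxon22,Taxon36),(Taxon37,Taxon52)),(((Taxon5,Taxon13),((Taxon3,Taxon16),(Taxon11,((Taxon69,(Taxon31,Taxon20)),Taxon8)))),(((Taxon56,Taxon41),(Taxon34,Taxon60)),Taxon6))).
From Taxon36 up to that node: 3 branches. From Taxon69 up to the same node: 7 branches. Total: 3 + 7 = 10.

10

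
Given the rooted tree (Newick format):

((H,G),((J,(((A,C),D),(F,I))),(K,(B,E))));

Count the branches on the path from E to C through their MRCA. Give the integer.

8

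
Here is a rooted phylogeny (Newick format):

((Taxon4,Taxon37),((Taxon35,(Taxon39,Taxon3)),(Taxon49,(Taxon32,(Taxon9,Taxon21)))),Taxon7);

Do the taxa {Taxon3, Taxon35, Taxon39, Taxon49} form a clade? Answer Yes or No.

The MRCA of the listed taxa subtends ((Taxon35,(Taxon39,Taxon3)),(Taxon49,(Taxon32,(Taxon9,Taxon21)))).
That clade also contains Taxon21, Taxon32, Taxon9, which are not in the proposed group, so the group is not monophyletic.

No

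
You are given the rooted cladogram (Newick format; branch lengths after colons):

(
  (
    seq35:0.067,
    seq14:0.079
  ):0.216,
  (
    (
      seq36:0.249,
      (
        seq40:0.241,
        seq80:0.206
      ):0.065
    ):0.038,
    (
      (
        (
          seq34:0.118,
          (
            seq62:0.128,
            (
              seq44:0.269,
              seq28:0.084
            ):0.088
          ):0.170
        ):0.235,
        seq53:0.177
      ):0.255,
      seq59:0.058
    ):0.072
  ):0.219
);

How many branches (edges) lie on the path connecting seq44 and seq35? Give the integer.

9

The MRCA of seq44 and seq35 is the root of the tree.
From seq44 up to that node: 7 branches. From seq35 up to the same node: 2 branches. Total: 7 + 2 = 9.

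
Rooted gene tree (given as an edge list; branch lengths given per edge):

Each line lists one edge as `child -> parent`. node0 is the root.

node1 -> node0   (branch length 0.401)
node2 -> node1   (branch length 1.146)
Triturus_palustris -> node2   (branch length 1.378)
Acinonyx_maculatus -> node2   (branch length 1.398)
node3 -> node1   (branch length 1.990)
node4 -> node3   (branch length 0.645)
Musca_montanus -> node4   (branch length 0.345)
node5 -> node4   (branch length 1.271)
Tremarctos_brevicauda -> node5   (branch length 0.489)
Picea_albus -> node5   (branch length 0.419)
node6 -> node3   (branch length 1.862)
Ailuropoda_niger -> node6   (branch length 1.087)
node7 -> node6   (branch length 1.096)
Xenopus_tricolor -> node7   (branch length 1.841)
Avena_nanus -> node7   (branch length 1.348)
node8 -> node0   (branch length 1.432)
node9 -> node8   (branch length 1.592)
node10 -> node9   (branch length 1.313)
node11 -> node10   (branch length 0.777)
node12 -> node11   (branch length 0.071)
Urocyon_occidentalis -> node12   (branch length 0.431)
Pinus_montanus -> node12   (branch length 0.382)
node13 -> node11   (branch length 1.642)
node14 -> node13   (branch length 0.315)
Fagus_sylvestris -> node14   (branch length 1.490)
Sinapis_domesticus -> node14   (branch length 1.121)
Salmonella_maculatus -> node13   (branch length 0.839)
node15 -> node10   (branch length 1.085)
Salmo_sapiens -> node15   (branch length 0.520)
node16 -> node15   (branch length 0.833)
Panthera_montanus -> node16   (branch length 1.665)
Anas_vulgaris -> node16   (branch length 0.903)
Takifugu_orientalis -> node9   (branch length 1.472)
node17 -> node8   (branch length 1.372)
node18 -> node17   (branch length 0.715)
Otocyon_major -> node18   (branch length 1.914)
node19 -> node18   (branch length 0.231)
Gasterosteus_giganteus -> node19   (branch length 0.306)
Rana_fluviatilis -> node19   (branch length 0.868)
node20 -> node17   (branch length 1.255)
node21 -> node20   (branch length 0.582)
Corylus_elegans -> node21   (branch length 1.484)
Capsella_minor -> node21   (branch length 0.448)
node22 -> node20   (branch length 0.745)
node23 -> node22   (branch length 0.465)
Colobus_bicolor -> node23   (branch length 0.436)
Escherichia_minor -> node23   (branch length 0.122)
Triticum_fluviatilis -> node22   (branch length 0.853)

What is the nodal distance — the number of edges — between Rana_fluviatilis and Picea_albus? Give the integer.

The MRCA of Rana_fluviatilis and Picea_albus is the root of the tree.
From Rana_fluviatilis up to that node: 5 branches. From Picea_albus up to the same node: 5 branches. Total: 5 + 5 = 10.

10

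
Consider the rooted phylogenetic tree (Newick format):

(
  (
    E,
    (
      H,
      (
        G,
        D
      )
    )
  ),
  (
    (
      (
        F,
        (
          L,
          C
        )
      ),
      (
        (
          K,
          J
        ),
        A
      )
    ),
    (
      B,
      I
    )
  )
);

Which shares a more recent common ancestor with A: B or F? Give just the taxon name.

F

The MRCA of A and F subtends ((F,(L,C)),((K,J),A)) (6 taxa).
The MRCA of A and B subtends (((F,(L,C)),((K,J),A)),(B,I)) (8 taxa).
The first is nested inside the second, so A shares a more recent common ancestor with F.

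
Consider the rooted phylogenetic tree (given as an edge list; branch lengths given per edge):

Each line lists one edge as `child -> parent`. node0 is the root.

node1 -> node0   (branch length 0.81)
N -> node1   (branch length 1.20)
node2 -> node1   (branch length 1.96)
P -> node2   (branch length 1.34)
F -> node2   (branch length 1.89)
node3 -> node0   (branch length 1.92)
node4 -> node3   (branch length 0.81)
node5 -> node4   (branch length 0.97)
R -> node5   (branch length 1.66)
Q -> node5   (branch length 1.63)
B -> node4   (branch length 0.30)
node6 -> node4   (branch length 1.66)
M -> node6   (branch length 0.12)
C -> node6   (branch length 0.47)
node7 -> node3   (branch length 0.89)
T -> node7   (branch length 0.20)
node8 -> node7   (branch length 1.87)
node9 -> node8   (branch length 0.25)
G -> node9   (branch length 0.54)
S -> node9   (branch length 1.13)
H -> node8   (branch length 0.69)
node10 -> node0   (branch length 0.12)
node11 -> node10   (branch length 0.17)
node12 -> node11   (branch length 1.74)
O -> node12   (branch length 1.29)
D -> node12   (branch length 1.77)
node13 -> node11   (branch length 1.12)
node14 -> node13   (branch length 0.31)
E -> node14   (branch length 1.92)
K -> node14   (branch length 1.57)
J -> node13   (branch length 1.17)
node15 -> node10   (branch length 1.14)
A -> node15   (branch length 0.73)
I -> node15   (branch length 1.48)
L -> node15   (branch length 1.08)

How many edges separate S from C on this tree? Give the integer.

The MRCA of S and C is the node subtending (((R,Q),B,(M,C)),(T,((G,S),H))).
From S up to that node: 4 branches. From C up to the same node: 3 branches. Total: 4 + 3 = 7.

7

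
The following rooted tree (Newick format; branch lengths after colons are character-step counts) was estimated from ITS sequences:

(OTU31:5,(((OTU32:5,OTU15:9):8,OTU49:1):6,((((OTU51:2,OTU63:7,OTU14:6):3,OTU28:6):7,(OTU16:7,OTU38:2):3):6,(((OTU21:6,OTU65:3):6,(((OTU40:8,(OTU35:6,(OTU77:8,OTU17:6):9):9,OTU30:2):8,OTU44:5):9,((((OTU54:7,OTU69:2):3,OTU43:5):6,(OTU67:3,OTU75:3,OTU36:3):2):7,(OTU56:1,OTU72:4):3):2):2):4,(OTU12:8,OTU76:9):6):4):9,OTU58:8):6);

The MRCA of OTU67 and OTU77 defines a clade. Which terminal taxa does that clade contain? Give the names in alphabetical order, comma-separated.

OTU17, OTU30, OTU35, OTU36, OTU40, OTU43, OTU44, OTU54, OTU56, OTU67, OTU69, OTU72, OTU75, OTU77

Tracing OTU67: it sits inside (OTU67,OTU75,OTU36).
Tracing OTU77: it sits inside (OTU77,OTU17).
The smallest clade enclosing both is (((OTU40,(OTU35,(OTU77,OTU17)),OTU30),OTU44),((((OTU54,OTU69),OTU43),(OTU67,OTU75,OTU36)),(OTU56,OTU72))); the answer is its 14 terminal taxa in alphabetical order.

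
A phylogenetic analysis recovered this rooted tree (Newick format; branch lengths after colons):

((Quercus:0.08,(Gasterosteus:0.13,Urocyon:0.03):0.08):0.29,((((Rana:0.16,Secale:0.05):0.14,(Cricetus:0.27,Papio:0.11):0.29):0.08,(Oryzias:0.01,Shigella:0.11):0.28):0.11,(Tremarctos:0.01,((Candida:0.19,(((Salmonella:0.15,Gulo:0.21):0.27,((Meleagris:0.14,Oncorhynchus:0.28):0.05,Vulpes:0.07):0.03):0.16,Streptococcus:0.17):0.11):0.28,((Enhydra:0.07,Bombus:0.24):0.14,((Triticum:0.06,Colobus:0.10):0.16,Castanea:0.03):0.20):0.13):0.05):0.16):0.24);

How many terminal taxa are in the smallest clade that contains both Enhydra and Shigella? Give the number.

19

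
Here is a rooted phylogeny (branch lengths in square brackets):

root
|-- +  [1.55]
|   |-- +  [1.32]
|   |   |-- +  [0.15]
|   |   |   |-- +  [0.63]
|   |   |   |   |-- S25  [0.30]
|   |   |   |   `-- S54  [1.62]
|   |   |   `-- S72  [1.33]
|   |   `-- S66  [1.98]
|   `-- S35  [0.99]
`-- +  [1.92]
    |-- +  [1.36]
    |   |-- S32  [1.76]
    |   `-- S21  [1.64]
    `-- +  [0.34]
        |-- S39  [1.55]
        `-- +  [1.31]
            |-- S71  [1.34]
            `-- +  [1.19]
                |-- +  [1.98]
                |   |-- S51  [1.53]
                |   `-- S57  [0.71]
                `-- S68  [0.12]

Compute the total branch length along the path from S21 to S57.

The path runs S21 → … → MRCA → … → S57; the MRCA is the node subtending ((S32,S21),(S39,(S71,((S51,S57),S68)))).
Branch lengths along that path: 1.64 + 1.36 + 0.34 + 1.31 + 1.19 + 1.98 + 0.71 = 8.53.

8.53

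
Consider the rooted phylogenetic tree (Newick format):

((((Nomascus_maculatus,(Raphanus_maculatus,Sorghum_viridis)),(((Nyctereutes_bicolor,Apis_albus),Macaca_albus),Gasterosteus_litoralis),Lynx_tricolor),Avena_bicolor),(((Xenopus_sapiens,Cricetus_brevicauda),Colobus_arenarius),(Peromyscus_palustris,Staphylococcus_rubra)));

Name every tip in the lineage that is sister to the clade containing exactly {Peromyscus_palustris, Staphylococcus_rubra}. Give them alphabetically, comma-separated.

Colobus_arenarius, Cricetus_brevicauda, Xenopus_sapiens

The clade containing exactly {Peromyscus_palustris, Staphylococcus_rubra} attaches to the tree at the node subtending (((Xenopus_sapiens,Cricetus_brevicauda),Colobus_arenarius),(Peromyscus_palustris,Staphylococcus_rubra)).
The other lineage descending from that same node — the sister group — is ((Xenopus_sapiens,Cricetus_brevicauda),Colobus_arenarius); its 3 tips in alphabetical order are the answer.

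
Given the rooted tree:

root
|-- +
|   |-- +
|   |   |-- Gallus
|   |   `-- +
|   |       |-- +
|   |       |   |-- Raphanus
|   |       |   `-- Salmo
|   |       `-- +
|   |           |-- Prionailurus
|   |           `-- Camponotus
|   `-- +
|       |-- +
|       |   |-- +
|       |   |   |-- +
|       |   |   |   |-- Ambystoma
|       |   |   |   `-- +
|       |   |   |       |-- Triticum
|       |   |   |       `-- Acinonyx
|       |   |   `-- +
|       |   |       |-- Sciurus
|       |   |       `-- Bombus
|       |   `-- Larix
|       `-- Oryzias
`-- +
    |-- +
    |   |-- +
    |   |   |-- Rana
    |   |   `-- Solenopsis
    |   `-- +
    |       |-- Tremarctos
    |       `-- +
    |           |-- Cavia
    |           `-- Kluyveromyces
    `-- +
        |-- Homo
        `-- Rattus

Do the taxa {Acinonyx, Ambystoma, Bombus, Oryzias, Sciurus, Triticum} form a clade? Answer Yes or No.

No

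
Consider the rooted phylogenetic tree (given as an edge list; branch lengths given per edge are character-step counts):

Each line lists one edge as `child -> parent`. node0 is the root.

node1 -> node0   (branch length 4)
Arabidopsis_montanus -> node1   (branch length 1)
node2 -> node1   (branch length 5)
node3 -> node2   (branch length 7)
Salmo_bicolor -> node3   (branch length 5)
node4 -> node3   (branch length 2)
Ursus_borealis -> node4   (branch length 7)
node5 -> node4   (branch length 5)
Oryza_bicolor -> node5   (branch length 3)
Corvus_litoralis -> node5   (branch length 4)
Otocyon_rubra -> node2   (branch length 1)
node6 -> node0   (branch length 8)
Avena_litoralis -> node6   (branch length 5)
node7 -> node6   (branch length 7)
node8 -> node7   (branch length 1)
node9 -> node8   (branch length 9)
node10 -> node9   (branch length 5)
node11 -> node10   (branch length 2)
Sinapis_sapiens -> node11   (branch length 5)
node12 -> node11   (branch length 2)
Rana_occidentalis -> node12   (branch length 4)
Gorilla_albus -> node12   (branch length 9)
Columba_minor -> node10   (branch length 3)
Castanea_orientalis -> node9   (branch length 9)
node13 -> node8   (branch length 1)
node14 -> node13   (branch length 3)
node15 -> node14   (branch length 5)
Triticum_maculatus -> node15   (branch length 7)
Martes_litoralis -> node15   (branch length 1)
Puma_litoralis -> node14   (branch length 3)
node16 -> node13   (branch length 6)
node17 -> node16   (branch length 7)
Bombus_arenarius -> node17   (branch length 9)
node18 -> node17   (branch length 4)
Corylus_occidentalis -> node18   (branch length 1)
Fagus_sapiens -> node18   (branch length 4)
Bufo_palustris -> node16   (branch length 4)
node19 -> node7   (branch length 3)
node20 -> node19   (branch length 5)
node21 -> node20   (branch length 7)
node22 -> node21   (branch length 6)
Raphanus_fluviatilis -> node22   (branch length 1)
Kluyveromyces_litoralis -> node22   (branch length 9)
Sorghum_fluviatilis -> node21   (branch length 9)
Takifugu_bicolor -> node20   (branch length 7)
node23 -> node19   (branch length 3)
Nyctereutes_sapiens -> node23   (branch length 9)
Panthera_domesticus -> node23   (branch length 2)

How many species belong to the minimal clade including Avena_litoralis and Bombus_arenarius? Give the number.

19

The MRCA of Avena_litoralis and Bombus_arenarius is the node subtending (Avena_litoralis,(((((Sinapis_sapiens,(Rana_occidentalis,Gorilla_albus)),Columba_minor),Castanea_orientalis),(((Triticum_maculatus,Martes_litoralis),Puma_litoralis),((Bombus_arenarius,(Corylus_occidentalis,Fagus_sapiens)),Bufo_palustris))),((((Raphanus_fluviatilis,Kluyveromyces_litoralis),Sorghum_fluviatilis),Takifugu_bicolor),(Nyctereutes_sapiens,Panthera_domesticus)))).
That clade contains 19 terminal taxa: Avena_litoralis, Bombus_arenarius, Bufo_palustris, Castanea_orientalis, Columba_minor, Corylus_occidentalis, Fagus_sapiens, Gorilla_albus, Kluyveromyces_litoralis, Martes_litoralis, Nyctereutes_sapiens, Panthera_domesticus, Puma_litoralis, Rana_occidentalis, Raphanus_fluviatilis, Sinapis_sapiens, Sorghum_fluviatilis, Takifugu_bicolor, Triticum_maculatus.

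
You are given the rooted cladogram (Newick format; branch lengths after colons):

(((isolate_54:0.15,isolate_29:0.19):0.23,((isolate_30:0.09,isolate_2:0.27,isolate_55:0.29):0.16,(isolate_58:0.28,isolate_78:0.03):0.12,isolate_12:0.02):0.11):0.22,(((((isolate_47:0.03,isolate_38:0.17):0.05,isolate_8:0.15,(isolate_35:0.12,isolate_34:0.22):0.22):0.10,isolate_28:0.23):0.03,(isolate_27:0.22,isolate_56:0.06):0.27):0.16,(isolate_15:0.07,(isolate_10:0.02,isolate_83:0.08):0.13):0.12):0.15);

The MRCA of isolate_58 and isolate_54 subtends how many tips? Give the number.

8

The MRCA of isolate_58 and isolate_54 is the node subtending ((isolate_54,isolate_29),((isolate_30,isolate_2,isolate_55),(isolate_58,isolate_78),isolate_12)).
That clade contains 8 terminal taxa: isolate_12, isolate_2, isolate_29, isolate_30, isolate_54, isolate_55, isolate_58, isolate_78.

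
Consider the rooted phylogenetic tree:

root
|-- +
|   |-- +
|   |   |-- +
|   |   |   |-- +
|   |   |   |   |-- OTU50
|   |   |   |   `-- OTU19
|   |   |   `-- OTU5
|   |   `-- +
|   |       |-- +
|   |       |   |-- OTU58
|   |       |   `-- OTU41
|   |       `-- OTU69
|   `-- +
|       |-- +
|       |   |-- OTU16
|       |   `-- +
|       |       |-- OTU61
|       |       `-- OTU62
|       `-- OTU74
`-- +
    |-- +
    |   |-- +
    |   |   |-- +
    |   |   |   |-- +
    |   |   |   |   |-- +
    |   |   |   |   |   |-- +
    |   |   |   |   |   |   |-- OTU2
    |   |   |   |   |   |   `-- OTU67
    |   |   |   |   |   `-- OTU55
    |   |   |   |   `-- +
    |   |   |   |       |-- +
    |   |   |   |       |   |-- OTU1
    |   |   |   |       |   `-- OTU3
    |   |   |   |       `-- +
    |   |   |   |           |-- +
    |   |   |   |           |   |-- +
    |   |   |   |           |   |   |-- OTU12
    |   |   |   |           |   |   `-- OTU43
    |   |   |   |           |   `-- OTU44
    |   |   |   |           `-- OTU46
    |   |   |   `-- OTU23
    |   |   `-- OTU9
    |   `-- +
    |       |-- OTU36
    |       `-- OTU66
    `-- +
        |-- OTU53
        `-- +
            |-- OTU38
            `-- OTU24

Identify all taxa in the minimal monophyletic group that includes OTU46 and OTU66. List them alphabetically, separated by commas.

OTU1, OTU12, OTU2, OTU23, OTU3, OTU36, OTU43, OTU44, OTU46, OTU55, OTU66, OTU67, OTU9

Tracing OTU46: it sits inside (((OTU12,OTU43),OTU44),OTU46).
Tracing OTU66: it sits inside (OTU36,OTU66).
The smallest clade enclosing both is ((((((OTU2,OTU67),OTU55),((OTU1,OTU3),(((OTU12,OTU43),OTU44),OTU46))),OTU23),OTU9),(OTU36,OTU66)); the answer is its 13 terminal taxa in alphabetical order.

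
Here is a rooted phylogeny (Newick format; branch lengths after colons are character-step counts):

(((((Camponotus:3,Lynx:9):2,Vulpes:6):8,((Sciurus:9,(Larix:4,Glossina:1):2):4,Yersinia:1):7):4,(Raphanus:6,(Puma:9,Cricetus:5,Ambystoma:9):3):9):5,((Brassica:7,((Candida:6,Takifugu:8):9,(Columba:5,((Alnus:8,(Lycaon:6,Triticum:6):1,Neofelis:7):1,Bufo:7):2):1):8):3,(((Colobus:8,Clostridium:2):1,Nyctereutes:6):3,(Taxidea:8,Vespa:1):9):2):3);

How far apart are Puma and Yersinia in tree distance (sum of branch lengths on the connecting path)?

The path runs Puma → … → MRCA → … → Yersinia; the MRCA is the node subtending ((((Camponotus,Lynx),Vulpes),((Sciurus,(Larix,Glossina)),Yersinia)),(Raphanus,(Puma,Cricetus,Ambystoma))).
Branch lengths along that path: 9 + 3 + 9 + 4 + 7 + 1 = 33.

33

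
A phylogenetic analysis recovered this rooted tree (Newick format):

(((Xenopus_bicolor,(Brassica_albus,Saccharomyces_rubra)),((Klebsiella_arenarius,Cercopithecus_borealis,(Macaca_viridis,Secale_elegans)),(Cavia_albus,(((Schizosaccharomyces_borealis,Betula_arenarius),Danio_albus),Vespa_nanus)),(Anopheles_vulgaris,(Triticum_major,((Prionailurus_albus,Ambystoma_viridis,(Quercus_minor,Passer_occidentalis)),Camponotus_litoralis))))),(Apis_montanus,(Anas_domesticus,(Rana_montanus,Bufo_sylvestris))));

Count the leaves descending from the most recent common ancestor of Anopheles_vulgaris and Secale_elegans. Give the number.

The MRCA of Anopheles_vulgaris and Secale_elegans is the node subtending ((Klebsiella_arenarius,Cercopithecus_borealis,(Macaca_viridis,Secale_elegans)),(Cavia_albus,(((Schizosaccharomyces_borealis,Betula_arenarius),Danio_albus),Vespa_nanus)),(Anopheles_vulgaris,(Triticum_major,((Prionailurus_albus,Ambystoma_viridis,(Quercus_minor,Passer_occidentalis)),Camponotus_litoralis)))).
That clade contains 16 terminal taxa: Ambystoma_viridis, Anopheles_vulgaris, Betula_arenarius, Camponotus_litoralis, Cavia_albus, Cercopithecus_borealis, Danio_albus, Klebsiella_arenarius, Macaca_viridis, Passer_occidentalis, Prionailurus_albus, Quercus_minor, Schizosaccharomyces_borealis, Secale_elegans, Triticum_major, Vespa_nanus.

16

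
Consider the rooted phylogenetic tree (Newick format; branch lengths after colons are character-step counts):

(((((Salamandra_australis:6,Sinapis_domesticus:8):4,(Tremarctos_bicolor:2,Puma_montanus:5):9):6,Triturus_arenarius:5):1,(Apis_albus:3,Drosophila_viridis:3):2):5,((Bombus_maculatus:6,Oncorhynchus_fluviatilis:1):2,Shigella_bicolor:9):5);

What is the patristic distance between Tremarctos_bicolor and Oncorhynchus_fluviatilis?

The path runs Tremarctos_bicolor → … → MRCA → … → Oncorhynchus_fluviatilis; the MRCA is the root of the tree.
Branch lengths along that path: 2 + 9 + 6 + 1 + 5 + 5 + 2 + 1 = 31.

31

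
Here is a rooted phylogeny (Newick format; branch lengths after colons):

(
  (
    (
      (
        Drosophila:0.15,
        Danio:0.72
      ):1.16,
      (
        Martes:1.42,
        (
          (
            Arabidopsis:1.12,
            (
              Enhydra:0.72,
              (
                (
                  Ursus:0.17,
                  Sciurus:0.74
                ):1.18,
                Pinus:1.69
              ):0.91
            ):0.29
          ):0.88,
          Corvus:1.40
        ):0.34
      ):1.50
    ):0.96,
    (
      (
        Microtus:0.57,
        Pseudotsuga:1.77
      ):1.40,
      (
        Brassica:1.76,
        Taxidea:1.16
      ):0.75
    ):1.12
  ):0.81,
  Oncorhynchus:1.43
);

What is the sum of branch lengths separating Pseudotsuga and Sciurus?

11.09

The path runs Pseudotsuga → … → MRCA → … → Sciurus; the MRCA is the node subtending (((Drosophila,Danio),(Martes,((Arabidopsis,(Enhydra,((Ursus,Sciurus),Pinus))),Corvus))),((Microtus,Pseudotsuga),(Brassica,Taxidea))).
Branch lengths along that path: 1.77 + 1.40 + 1.12 + 0.96 + 1.50 + 0.34 + 0.88 + 0.29 + 0.91 + 1.18 + 0.74 = 11.09.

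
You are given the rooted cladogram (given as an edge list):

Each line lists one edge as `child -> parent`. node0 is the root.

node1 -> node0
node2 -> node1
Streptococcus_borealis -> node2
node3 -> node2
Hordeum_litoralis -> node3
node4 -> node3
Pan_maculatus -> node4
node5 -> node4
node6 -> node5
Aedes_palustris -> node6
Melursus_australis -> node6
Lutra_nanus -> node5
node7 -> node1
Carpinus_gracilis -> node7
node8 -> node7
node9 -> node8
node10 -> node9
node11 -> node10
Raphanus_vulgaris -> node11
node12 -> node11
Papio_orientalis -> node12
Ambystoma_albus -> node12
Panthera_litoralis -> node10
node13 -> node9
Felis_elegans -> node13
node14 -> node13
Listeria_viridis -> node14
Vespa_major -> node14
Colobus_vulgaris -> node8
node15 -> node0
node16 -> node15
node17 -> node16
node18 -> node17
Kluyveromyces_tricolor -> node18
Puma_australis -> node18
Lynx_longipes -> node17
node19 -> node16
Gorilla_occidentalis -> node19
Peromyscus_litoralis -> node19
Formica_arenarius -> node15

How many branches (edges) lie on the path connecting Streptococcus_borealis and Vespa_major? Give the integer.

8

The MRCA of Streptococcus_borealis and Vespa_major is the node subtending ((Streptococcus_borealis,(Hordeum_litoralis,(Pan_maculatus,((Aedes_palustris,Melursus_australis),Lutra_nanus)))),(Carpinus_gracilis,((((Raphanus_vulgaris,(Papio_orientalis,Ambystoma_albus)),Panthera_litoralis),(Felis_elegans,(Listeria_viridis,Vespa_major))),Colobus_vulgaris))).
From Streptococcus_borealis up to that node: 2 branches. From Vespa_major up to the same node: 6 branches. Total: 2 + 6 = 8.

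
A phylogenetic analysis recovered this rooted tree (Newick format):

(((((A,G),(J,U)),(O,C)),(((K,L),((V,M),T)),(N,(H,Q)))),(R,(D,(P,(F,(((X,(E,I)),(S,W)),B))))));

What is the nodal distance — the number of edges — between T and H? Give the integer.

6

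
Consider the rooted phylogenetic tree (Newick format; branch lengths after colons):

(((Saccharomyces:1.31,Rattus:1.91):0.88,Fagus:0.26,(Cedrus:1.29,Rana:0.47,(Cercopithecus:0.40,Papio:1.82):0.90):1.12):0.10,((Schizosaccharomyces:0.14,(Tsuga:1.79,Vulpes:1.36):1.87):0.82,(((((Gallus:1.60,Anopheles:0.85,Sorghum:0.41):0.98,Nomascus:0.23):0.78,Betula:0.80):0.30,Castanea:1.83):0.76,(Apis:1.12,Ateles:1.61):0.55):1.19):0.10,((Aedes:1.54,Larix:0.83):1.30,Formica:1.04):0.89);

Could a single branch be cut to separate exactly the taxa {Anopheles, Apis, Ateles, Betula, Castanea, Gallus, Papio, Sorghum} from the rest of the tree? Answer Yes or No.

The MRCA of the listed taxa is the root, so the smallest clade containing them is the whole tree.
That clade also contains Aedes, Cedrus, Cercopithecus, Fagus, Formica, Larix, Nomascus, Rana, Rattus, Saccharomyces, Schizosaccharomyces, Tsuga, Vulpes, which are not in the proposed group, so the group is not monophyletic.

No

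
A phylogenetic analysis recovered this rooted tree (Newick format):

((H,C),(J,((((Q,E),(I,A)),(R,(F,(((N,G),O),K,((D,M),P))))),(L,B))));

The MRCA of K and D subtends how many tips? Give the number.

7

The MRCA of K and D is the node subtending (((N,G),O),K,((D,M),P)).
That clade contains 7 terminal taxa: D, G, K, M, N, O, P.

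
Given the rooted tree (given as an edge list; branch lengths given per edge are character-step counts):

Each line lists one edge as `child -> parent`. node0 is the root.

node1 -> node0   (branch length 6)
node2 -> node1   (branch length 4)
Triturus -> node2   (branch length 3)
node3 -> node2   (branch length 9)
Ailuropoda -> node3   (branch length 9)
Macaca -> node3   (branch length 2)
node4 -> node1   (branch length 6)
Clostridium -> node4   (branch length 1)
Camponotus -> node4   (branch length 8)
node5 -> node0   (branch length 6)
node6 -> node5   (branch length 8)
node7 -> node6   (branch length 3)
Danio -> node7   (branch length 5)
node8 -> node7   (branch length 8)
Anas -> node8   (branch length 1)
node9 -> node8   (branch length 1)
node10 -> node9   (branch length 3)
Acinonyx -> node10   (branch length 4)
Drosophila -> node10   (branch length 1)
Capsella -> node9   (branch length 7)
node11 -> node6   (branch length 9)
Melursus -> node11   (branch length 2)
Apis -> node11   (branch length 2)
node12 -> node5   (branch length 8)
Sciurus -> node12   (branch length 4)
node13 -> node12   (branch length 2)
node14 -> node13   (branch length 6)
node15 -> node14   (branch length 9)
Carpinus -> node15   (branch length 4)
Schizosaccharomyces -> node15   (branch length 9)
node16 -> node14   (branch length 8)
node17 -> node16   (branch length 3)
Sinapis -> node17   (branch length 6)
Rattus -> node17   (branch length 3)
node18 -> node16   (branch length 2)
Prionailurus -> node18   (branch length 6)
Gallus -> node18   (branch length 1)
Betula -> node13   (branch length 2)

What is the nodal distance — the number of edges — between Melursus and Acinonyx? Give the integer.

7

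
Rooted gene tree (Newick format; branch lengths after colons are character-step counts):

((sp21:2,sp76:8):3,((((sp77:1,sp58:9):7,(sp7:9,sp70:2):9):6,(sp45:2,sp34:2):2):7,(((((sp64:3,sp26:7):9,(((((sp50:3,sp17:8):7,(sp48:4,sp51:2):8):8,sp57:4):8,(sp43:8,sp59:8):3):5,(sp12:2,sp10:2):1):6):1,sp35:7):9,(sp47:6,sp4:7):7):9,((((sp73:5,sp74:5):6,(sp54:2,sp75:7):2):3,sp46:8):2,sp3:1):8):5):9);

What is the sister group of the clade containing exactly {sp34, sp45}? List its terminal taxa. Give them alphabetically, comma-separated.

sp58, sp7, sp70, sp77

The clade containing exactly {sp34, sp45} attaches to the tree at the node subtending (((sp77,sp58),(sp7,sp70)),(sp45,sp34)).
The other lineage descending from that same node — the sister group — is ((sp77,sp58),(sp7,sp70)); its 4 tips in alphabetical order are the answer.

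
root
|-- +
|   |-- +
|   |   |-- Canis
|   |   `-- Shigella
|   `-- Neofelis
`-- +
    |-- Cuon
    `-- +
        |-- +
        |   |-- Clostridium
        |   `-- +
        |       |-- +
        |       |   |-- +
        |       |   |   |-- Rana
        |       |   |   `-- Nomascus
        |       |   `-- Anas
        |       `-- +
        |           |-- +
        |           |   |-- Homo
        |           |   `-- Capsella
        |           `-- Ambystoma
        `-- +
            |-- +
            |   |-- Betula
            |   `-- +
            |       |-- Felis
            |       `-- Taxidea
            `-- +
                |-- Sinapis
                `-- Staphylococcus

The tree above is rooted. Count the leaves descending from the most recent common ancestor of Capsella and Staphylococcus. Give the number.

12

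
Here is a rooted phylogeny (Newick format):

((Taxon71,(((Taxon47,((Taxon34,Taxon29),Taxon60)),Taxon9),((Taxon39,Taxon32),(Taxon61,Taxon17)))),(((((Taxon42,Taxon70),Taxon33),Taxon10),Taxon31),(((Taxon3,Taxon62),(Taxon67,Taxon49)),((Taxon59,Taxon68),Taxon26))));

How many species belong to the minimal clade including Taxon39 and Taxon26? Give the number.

The MRCA of Taxon39 and Taxon26 is the root, so the clade is the entire tree.
That clade contains 22 terminal taxa: Taxon10, Taxon17, Taxon26, Taxon29, Taxon3, Taxon31, Taxon32, Taxon33, Taxon34, Taxon39, Taxon42, Taxon47, Taxon49, Taxon59, Taxon60, Taxon61, Taxon62, Taxon67, Taxon68, Taxon70, Taxon71, Taxon9.

22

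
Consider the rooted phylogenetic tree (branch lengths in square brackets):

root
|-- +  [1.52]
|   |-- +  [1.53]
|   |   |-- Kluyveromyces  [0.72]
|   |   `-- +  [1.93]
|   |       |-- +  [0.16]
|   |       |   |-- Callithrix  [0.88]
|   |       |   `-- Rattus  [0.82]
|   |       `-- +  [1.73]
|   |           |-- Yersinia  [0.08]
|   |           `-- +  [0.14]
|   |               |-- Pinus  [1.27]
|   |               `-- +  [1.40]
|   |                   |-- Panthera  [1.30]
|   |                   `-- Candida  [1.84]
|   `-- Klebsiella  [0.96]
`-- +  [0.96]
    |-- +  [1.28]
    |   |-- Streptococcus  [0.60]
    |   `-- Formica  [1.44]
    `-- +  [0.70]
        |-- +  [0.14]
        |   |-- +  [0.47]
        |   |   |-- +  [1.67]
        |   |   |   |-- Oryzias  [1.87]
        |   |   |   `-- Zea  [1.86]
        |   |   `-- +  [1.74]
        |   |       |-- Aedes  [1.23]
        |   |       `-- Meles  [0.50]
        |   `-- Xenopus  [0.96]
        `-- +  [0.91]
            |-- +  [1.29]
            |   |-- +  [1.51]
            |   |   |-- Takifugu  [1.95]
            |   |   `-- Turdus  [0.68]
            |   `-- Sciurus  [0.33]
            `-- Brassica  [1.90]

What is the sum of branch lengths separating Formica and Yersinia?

The path runs Formica → … → MRCA → … → Yersinia; the MRCA is the root of the tree.
Branch lengths along that path: 1.44 + 1.28 + 0.96 + 1.52 + 1.53 + 1.93 + 1.73 + 0.08 = 10.47.

10.47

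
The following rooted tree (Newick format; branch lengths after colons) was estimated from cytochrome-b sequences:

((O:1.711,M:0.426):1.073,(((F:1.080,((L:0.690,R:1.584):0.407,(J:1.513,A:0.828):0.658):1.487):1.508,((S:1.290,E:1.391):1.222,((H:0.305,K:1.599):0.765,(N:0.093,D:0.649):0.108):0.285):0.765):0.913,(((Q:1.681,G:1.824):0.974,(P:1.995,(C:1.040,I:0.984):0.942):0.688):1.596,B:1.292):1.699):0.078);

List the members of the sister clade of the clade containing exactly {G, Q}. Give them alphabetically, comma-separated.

C, I, P

The clade containing exactly {G, Q} attaches to the tree at the node subtending ((Q,G),(P,(C,I))).
The other lineage descending from that same node — the sister group — is (P,(C,I)); its 3 tips in alphabetical order are the answer.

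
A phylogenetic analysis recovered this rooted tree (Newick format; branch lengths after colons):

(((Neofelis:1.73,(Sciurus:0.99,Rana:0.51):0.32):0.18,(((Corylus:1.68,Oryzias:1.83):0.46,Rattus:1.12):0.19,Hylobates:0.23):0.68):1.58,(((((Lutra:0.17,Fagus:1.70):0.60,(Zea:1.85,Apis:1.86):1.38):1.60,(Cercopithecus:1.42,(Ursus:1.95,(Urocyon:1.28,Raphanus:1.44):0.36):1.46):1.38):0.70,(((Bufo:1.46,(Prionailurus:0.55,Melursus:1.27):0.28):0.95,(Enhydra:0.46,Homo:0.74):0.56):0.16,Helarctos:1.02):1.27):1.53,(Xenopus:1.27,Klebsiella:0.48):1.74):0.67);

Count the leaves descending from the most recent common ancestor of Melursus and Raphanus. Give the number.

The MRCA of Melursus and Raphanus is the node subtending ((((Lutra,Fagus),(Zea,Apis)),(Cercopithecus,(Ursus,(Urocyon,Raphanus)))),(((Bufo,(Prionailurus,Melursus)),(Enhydra,Homo)),Helarctos)).
That clade contains 14 terminal taxa: Apis, Bufo, Cercopithecus, Enhydra, Fagus, Helarctos, Homo, Lutra, Melursus, Prionailurus, Raphanus, Urocyon, Ursus, Zea.

14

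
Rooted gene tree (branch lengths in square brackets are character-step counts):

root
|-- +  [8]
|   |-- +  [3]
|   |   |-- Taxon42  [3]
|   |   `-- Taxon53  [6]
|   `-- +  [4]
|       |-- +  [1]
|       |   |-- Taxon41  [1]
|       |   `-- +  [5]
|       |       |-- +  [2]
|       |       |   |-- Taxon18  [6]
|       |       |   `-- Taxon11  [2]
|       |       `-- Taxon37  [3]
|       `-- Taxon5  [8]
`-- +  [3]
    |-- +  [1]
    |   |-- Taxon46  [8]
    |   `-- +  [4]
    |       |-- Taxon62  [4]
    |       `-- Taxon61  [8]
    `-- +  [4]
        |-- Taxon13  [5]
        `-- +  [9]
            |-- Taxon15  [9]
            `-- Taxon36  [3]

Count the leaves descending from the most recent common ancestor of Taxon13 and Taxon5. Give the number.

The MRCA of Taxon13 and Taxon5 is the root, so the clade is the entire tree.
That clade contains 13 terminal taxa: Taxon11, Taxon13, Taxon15, Taxon18, Taxon36, Taxon37, Taxon41, Taxon42, Taxon46, Taxon5, Taxon53, Taxon61, Taxon62.

13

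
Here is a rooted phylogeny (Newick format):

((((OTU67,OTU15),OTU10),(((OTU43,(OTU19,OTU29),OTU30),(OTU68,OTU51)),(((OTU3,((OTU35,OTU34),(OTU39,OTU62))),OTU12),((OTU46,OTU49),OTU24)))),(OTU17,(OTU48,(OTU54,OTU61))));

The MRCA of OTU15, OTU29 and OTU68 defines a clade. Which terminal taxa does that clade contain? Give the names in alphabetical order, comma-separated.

Tracing OTU15: it sits inside (OTU67,OTU15).
Tracing OTU29: it sits inside (OTU19,OTU29).
Tracing OTU68: it sits inside (OTU68,OTU51).
The smallest clade enclosing all 3 is (((OTU67,OTU15),OTU10),(((OTU43,(OTU19,OTU29),OTU30),(OTU68,OTU51)),(((OTU3,((OTU35,OTU34),(OTU39,OTU62))),OTU12),((OTU46,OTU49),OTU24)))); the answer is its 18 terminal taxa in alphabetical order.

OTU10, OTU12, OTU15, OTU19, OTU24, OTU29, OTU3, OTU30, OTU34, OTU35, OTU39, OTU43, OTU46, OTU49, OTU51, OTU62, OTU67, OTU68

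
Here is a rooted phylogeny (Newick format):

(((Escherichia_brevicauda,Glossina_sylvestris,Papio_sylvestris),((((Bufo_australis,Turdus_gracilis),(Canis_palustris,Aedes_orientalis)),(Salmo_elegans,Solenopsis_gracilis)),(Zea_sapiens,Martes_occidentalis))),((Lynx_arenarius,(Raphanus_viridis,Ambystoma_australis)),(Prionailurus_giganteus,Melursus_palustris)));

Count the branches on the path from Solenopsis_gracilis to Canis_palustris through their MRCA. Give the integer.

The MRCA of Solenopsis_gracilis and Canis_palustris is the node subtending (((Bufo_australis,Turdus_gracilis),(Canis_palustris,Aedes_orientalis)),(Salmo_elegans,Solenopsis_gracilis)).
From Solenopsis_gracilis up to that node: 2 branches. From Canis_palustris up to the same node: 3 branches. Total: 2 + 3 = 5.

5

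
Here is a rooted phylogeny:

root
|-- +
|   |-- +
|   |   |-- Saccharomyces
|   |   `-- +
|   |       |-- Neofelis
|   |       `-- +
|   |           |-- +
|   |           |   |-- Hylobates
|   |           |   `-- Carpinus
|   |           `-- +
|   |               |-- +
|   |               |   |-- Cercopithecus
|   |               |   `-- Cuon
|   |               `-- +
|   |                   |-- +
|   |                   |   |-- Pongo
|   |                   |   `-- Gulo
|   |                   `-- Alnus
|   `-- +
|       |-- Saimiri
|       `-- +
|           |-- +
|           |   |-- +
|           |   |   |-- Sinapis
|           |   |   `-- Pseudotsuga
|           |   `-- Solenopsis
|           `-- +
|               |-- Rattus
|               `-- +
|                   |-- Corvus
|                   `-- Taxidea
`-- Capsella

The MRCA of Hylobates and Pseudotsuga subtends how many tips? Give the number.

The MRCA of Hylobates and Pseudotsuga is the node subtending ((Saccharomyces,(Neofelis,((Hylobates,Carpinus),((Cercopithecus,Cuon),((Pongo,Gulo),Alnus))))),(Saimiri,(((Sinapis,Pseudotsuga),Solenopsis),(Rattus,(Corvus,Taxidea))))).
That clade contains 16 terminal taxa: Alnus, Carpinus, Cercopithecus, Corvus, Cuon, Gulo, Hylobates, Neofelis, Pongo, Pseudotsuga, Rattus, Saccharomyces, Saimiri, Sinapis, Solenopsis, Taxidea.

16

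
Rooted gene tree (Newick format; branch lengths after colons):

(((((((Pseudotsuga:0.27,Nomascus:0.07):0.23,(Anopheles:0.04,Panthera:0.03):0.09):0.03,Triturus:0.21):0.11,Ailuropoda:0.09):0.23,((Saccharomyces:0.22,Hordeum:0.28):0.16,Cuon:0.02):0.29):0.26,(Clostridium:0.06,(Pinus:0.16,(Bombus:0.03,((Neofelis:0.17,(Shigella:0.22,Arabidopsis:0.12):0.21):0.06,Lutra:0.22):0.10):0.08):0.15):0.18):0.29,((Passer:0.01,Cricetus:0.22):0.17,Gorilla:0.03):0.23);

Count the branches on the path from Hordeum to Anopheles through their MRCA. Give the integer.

The MRCA of Hordeum and Anopheles is the node subtending (((((Pseudotsuga,Nomascus),(Anopheles,Panthera)),Triturus),Ailuropoda),((Saccharomyces,Hordeum),Cuon)).
From Hordeum up to that node: 3 branches. From Anopheles up to the same node: 5 branches. Total: 3 + 5 = 8.

8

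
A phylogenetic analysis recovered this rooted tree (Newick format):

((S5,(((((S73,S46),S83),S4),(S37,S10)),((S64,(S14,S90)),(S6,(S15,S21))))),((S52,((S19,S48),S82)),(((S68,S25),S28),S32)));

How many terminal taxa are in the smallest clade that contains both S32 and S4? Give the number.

The MRCA of S32 and S4 is the root, so the clade is the entire tree.
That clade contains 21 terminal taxa: S10, S14, S15, S19, S21, S25, S28, S32, S37, S4, S46, S48, S5, S52, S6, S64, S68, S73, S82, S83, S90.

21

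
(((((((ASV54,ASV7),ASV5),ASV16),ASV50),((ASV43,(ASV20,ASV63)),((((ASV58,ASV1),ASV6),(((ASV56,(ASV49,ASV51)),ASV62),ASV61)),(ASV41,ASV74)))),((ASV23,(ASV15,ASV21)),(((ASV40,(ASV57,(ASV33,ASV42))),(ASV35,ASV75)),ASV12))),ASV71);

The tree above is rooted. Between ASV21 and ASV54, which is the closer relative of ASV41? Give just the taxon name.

ASV54

The MRCA of ASV41 and ASV54 subtends (((((ASV54,ASV7),ASV5),ASV16),ASV50),((ASV43,(ASV20,ASV63)),((((ASV58,ASV1),ASV6),(((ASV56,(ASV49,ASV51)),ASV62),ASV61)),(ASV41,ASV74)))) (18 taxa).
The MRCA of ASV41 and ASV21 subtends ((((((ASV54,ASV7),ASV5),ASV16),ASV50),((ASV43,(ASV20,ASV63)),((((ASV58,ASV1),ASV6),(((ASV56,(ASV49,ASV51)),ASV62),ASV61)),(ASV41,ASV74)))),((ASV23,(ASV15,ASV21)),(((ASV40,(ASV57,(ASV33,ASV42))),(ASV35,ASV75)),ASV12))) (28 taxa).
The first is nested inside the second, so ASV41 shares a more recent common ancestor with ASV54.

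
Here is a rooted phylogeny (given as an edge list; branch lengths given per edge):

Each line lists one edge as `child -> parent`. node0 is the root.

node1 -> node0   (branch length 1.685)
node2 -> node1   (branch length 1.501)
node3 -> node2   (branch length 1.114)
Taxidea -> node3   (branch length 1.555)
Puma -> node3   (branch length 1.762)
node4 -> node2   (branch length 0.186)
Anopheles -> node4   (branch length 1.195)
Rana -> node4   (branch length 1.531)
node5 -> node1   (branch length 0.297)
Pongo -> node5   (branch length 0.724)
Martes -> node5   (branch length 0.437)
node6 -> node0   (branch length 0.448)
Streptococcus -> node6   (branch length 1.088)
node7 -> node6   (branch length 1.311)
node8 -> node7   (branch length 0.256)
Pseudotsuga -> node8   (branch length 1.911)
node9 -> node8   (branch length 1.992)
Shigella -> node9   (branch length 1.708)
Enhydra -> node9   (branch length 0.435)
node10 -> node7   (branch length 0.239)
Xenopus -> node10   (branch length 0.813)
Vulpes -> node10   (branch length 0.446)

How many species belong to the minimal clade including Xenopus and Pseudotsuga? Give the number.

The MRCA of Xenopus and Pseudotsuga is the node subtending ((Pseudotsuga,(Shigella,Enhydra)),(Xenopus,Vulpes)).
That clade contains 5 terminal taxa: Enhydra, Pseudotsuga, Shigella, Vulpes, Xenopus.

5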